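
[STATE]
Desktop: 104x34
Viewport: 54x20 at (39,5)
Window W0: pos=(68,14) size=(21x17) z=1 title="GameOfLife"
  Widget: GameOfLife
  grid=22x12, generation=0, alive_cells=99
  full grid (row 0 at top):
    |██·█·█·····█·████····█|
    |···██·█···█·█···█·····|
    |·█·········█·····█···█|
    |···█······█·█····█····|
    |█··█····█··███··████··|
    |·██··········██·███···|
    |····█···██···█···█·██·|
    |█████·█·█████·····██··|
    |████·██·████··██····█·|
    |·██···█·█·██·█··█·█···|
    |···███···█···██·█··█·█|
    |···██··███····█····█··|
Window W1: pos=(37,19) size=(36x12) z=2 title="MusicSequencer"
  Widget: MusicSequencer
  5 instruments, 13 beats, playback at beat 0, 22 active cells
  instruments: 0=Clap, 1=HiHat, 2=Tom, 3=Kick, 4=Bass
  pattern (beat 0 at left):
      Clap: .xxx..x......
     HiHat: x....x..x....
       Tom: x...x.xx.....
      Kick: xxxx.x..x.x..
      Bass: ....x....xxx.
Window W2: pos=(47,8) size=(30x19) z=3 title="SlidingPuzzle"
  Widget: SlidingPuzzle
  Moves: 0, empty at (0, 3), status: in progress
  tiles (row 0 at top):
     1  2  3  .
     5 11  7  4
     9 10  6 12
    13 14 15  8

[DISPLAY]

                                                      
                                                      
                                                      
        ┏━━━━━━━━━━━━━━━━━━━━━━━━━━━━┓                
        ┃ SlidingPuzzle              ┃                
        ┠────────────────────────────┨                
        ┃┌────┬────┬────┬────┐       ┃                
        ┃│  1 │  2 │  3 │    │       ┃                
        ┃├────┼────┼────┼────┤       ┃                
        ┃│  5 │ 11 │  7 │  4 │       ┃━━━━━━━━━━━┓    
        ┃├────┼────┼────┼────┤       ┃ife        ┃    
        ┃│  9 │ 10 │  6 │ 12 │       ┃───────────┨    
        ┃├────┼────┼────┼────┤       ┃           ┃    
        ┃│ 13 │ 14 │ 15 │  8 │       ┃··█·████···┃    
━━━━━━━━┃└────┴────┴────┴────┘       ┃·█·█···█···┃    
MusicSeq┃Moves: 0                    ┃··█·····█··┃    
────────┃                            ┃·█·█····█··┃    
     ▼12┃                            ┃··███··████┃    
 Clap·██┃                            ┃····██·███·┃    
HiHat█··┃                            ┃█···█···█·█┃    


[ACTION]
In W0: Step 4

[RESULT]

                                                      
                                                      
                                                      
        ┏━━━━━━━━━━━━━━━━━━━━━━━━━━━━┓                
        ┃ SlidingPuzzle              ┃                
        ┠────────────────────────────┨                
        ┃┌────┬────┬────┬────┐       ┃                
        ┃│  1 │  2 │  3 │    │       ┃                
        ┃├────┼────┼────┼────┤       ┃                
        ┃│  5 │ 11 │  7 │  4 │       ┃━━━━━━━━━━━┓    
        ┃├────┼────┼────┼────┤       ┃ife        ┃    
        ┃│  9 │ 10 │  6 │ 12 │       ┃───────────┨    
        ┃├────┼────┼────┼────┤       ┃           ┃    
        ┃│ 13 │ 14 │ 15 │  8 │       ┃···········┃    
━━━━━━━━┃└────┴────┴────┴────┘       ┃███········┃    
MusicSeq┃Moves: 0                    ┃██·········┃    
────────┃                            ┃··█········┃    
     ▼12┃                            ┃···········┃    
 Clap·██┃                            ┃···········┃    
HiHat█··┃                            ┃···········┃    


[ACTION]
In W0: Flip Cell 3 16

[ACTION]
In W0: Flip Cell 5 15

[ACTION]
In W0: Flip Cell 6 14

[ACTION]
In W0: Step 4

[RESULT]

                                                      
                                                      
                                                      
        ┏━━━━━━━━━━━━━━━━━━━━━━━━━━━━┓                
        ┃ SlidingPuzzle              ┃                
        ┠────────────────────────────┨                
        ┃┌────┬────┬────┬────┐       ┃                
        ┃│  1 │  2 │  3 │    │       ┃                
        ┃├────┼────┼────┼────┤       ┃                
        ┃│  5 │ 11 │  7 │  4 │       ┃━━━━━━━━━━━┓    
        ┃├────┼────┼────┼────┤       ┃ife        ┃    
        ┃│  9 │ 10 │  6 │ 12 │       ┃───────────┨    
        ┃├────┼────┼────┼────┤       ┃           ┃    
        ┃│ 13 │ 14 │ 15 │  8 │       ┃···········┃    
━━━━━━━━┃└────┴────┴────┴────┘       ┃···········┃    
MusicSeq┃Moves: 0                    ┃···········┃    
────────┃                            ┃···········┃    
     ▼12┃                            ┃···········┃    
 Clap·██┃                            ┃···········┃    
HiHat█··┃                            ┃···········┃    


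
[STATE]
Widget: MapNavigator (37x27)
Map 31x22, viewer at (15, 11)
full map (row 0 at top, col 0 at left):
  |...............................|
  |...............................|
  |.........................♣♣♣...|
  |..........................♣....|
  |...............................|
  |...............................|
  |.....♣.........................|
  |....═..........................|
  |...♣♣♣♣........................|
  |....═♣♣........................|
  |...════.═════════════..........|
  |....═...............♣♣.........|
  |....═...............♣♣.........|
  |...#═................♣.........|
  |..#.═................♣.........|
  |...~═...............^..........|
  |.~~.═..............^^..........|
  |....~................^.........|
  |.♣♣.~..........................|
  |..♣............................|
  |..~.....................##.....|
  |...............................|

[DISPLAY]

                                     
                                     
   ...............................   
   ...............................   
   .........................♣♣♣...   
   ..........................♣....   
   ...............................   
   ...............................   
   .....♣.........................   
   ....═..........................   
   ...♣♣♣♣........................   
   ....═♣♣........................   
   ...════.═════════════..........   
   ....═..........@....♣♣.........   
   ....═...............♣♣.........   
   ...#═................♣.........   
   ..#.═................♣.........   
   ...~═...............^..........   
   .~~.═..............^^..........   
   ....~................^.........   
   .♣♣.~..........................   
   ..♣............................   
   ..~.....................##.....   
   ...............................   
                                     
                                     
                                     


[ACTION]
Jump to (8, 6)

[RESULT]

                                     
                                     
                                     
                                     
                                     
                                     
                                     
          ...........................
          ...........................
          .........................♣♣
          ..........................♣
          ...........................
          ...........................
          .....♣..@..................
          ....═......................
          ...♣♣♣♣....................
          ....═♣♣....................
          ...════.═════════════......
          ....═...............♣♣.....
          ....═...............♣♣.....
          ...#═................♣.....
          ..#.═................♣.....
          ...~═...............^......
          .~~.═..............^^......
          ....~................^.....
          .♣♣.~......................
          ..♣........................


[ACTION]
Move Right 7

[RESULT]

                                     
                                     
                                     
                                     
                                     
                                     
                                     
   ...............................   
   ...............................   
   .........................♣♣♣...   
   ..........................♣....   
   ...............................   
   ...............................   
   .....♣.........@...............   
   ....═..........................   
   ...♣♣♣♣........................   
   ....═♣♣........................   
   ...════.═════════════..........   
   ....═...............♣♣.........   
   ....═...............♣♣.........   
   ...#═................♣.........   
   ..#.═................♣.........   
   ...~═...............^..........   
   .~~.═..............^^..........   
   ....~................^.........   
   .♣♣.~..........................   
   ..♣............................   


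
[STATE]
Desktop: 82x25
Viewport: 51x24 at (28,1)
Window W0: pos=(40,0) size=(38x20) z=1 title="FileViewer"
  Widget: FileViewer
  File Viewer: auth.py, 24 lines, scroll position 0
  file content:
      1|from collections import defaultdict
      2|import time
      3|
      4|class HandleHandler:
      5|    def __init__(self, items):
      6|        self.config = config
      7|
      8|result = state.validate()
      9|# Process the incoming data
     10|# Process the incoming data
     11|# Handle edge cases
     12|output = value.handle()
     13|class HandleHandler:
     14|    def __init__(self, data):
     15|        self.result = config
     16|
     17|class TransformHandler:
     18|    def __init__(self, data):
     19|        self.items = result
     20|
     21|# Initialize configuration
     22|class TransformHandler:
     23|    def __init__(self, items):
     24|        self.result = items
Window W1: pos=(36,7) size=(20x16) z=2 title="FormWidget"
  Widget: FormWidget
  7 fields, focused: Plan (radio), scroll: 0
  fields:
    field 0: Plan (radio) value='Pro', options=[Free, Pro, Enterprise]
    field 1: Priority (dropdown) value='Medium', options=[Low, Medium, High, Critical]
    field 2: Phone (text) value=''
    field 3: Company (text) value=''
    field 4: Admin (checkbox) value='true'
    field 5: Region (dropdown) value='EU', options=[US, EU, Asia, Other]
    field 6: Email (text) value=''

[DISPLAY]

            ┃ FileViewer                         ┃ 
            ┠────────────────────────────────────┨ 
            ┃from collections import defaultdict▲┃ 
            ┃import time                        █┃ 
            ┃                                   ░┃ 
            ┃class HandleHandler:               ░┃ 
        ┏━━━━━━━━━━━━━━━━━━┓_(self, items):     ░┃ 
        ┃ FormWidget       ┃nfig = config       ░┃ 
        ┠──────────────────┨                    ░┃ 
        ┃> Plan:       ( ) ┃validate()          ░┃ 
        ┃  Priority:   [M▼]┃ncoming data        ░┃ 
        ┃  Phone:      [  ]┃ncoming data        ░┃ 
        ┃  Company:    [  ]┃ases                ░┃ 
        ┃  Admin:      [x] ┃handle()            ░┃ 
        ┃  Region:     [E▼]┃dler:               ░┃ 
        ┃  Email:      [  ]┃_(self, data):      ░┃ 
        ┃                  ┃sult = config       ░┃ 
        ┃                  ┃                    ▼┃ 
        ┃                  ┃━━━━━━━━━━━━━━━━━━━━━┛ 
        ┃                  ┃                       
        ┃                  ┃                       
        ┗━━━━━━━━━━━━━━━━━━┛                       
                                                   
                                                   


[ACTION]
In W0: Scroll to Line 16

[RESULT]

            ┃ FileViewer                         ┃ 
            ┠────────────────────────────────────┨ 
            ┃# Process the incoming data        ▲┃ 
            ┃# Process the incoming data        ░┃ 
            ┃# Handle edge cases                ░┃ 
            ┃output = value.handle()            ░┃ 
        ┏━━━━━━━━━━━━━━━━━━┓dler:               ░┃ 
        ┃ FormWidget       ┃_(self, data):      ░┃ 
        ┠──────────────────┨sult = config       ░┃ 
        ┃> Plan:       ( ) ┃                    ░┃ 
        ┃  Priority:   [M▼]┃Handler:            ░┃ 
        ┃  Phone:      [  ]┃_(self, data):      ░┃ 
        ┃  Company:    [  ]┃ems = result        ░┃ 
        ┃  Admin:      [x] ┃                    ░┃ 
        ┃  Region:     [E▼]┃nfiguration         ░┃ 
        ┃  Email:      [  ]┃Handler:            ░┃ 
        ┃                  ┃_(self, items):     █┃ 
        ┃                  ┃sult = items        ▼┃ 
        ┃                  ┃━━━━━━━━━━━━━━━━━━━━━┛ 
        ┃                  ┃                       
        ┃                  ┃                       
        ┗━━━━━━━━━━━━━━━━━━┛                       
                                                   
                                                   


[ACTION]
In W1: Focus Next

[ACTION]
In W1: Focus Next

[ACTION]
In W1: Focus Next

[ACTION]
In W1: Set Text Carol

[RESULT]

            ┃ FileViewer                         ┃ 
            ┠────────────────────────────────────┨ 
            ┃# Process the incoming data        ▲┃ 
            ┃# Process the incoming data        ░┃ 
            ┃# Handle edge cases                ░┃ 
            ┃output = value.handle()            ░┃ 
        ┏━━━━━━━━━━━━━━━━━━┓dler:               ░┃ 
        ┃ FormWidget       ┃_(self, data):      ░┃ 
        ┠──────────────────┨sult = config       ░┃ 
        ┃  Plan:       ( ) ┃                    ░┃ 
        ┃  Priority:   [M▼]┃Handler:            ░┃ 
        ┃  Phone:      [  ]┃_(self, data):      ░┃ 
        ┃> Company:    [Ca]┃ems = result        ░┃ 
        ┃  Admin:      [x] ┃                    ░┃ 
        ┃  Region:     [E▼]┃nfiguration         ░┃ 
        ┃  Email:      [  ]┃Handler:            ░┃ 
        ┃                  ┃_(self, items):     █┃ 
        ┃                  ┃sult = items        ▼┃ 
        ┃                  ┃━━━━━━━━━━━━━━━━━━━━━┛ 
        ┃                  ┃                       
        ┃                  ┃                       
        ┗━━━━━━━━━━━━━━━━━━┛                       
                                                   
                                                   


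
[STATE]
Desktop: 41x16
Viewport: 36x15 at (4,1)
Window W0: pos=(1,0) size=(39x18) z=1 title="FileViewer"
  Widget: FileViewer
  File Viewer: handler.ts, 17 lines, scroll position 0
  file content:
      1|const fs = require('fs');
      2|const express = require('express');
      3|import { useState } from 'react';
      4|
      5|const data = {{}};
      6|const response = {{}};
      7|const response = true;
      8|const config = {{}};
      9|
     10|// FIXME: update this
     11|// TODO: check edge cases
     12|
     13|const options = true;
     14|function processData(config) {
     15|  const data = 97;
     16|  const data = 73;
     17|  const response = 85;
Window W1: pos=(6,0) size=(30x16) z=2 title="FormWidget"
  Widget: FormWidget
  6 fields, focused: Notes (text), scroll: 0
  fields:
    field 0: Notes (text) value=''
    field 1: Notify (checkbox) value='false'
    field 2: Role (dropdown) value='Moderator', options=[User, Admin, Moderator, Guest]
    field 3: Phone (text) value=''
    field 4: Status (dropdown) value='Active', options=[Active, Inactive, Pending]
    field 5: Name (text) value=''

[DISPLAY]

il┃ FormWidget                 ┃   ┃
──┠────────────────────────────┨───┨
ns┃> Notes:      [            ]┃  ▲┃
ns┃  Notify:     [ ]           ┃; █┃
po┃  Role:       [Moderator  ▼]┃  ░┃
  ┃  Phone:      [            ]┃  ░┃
ns┃  Status:     [Active     ▼]┃  ░┃
ns┃  Name:       [            ]┃  ░┃
ns┃                            ┃  ░┃
ns┃                            ┃  ░┃
  ┃                            ┃  ░┃
 F┃                            ┃  ░┃
 T┃                            ┃  ░┃
  ┃                            ┃  ░┃
ns┗━━━━━━━━━━━━━━━━━━━━━━━━━━━━┛  ░┃


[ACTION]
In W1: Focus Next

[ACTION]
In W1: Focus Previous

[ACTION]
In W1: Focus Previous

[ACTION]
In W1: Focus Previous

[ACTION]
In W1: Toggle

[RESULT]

il┃ FormWidget                 ┃   ┃
──┠────────────────────────────┨───┨
ns┃  Notes:      [            ]┃  ▲┃
ns┃  Notify:     [ ]           ┃; █┃
po┃  Role:       [Moderator  ▼]┃  ░┃
  ┃  Phone:      [            ]┃  ░┃
ns┃> Status:     [Active     ▼]┃  ░┃
ns┃  Name:       [            ]┃  ░┃
ns┃                            ┃  ░┃
ns┃                            ┃  ░┃
  ┃                            ┃  ░┃
 F┃                            ┃  ░┃
 T┃                            ┃  ░┃
  ┃                            ┃  ░┃
ns┗━━━━━━━━━━━━━━━━━━━━━━━━━━━━┛  ░┃


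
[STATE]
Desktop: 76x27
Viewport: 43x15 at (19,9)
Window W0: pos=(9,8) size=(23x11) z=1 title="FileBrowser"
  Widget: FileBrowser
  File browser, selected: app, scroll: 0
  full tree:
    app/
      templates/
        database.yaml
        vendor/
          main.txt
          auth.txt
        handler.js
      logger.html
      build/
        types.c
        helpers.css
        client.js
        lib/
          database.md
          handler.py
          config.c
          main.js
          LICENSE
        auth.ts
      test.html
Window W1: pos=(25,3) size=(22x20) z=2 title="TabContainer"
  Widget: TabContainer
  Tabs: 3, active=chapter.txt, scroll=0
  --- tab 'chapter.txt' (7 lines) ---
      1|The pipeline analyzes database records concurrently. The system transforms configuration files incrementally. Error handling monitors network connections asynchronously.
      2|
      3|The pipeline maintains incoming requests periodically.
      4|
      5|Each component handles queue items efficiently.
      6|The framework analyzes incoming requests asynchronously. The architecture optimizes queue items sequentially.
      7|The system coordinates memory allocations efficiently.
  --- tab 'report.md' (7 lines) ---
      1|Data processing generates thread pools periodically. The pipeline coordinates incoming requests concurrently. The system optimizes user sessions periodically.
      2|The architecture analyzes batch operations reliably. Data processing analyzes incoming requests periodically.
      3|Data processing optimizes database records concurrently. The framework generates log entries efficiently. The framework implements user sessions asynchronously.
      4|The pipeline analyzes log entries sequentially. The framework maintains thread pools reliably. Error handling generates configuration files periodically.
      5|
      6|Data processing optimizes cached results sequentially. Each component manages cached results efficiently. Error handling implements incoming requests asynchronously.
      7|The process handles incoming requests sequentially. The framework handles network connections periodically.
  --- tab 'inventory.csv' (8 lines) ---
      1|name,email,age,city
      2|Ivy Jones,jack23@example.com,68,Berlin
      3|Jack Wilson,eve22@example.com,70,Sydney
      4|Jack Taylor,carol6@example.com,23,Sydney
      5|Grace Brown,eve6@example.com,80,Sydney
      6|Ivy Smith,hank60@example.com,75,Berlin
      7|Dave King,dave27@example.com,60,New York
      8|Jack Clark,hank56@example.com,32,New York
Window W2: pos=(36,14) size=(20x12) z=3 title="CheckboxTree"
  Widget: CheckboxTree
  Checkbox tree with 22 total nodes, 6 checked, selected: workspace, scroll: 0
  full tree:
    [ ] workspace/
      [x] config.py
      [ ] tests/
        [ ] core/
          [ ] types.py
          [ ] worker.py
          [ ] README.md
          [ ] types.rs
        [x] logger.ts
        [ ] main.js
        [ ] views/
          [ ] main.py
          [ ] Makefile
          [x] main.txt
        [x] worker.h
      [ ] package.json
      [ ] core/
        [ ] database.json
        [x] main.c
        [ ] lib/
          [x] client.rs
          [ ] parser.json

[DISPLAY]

ser   ┃                    ┃               
──────┃The pipeline maintai┃               
/     ┃                    ┃               
emplat┃Each component handl┃               
r.html┃The framework analyz┃               
uild/ ┃The system┏━━━━━━━━━━━━━━━━━━┓      
html  ┃          ┃ CheckboxTree     ┃      
      ┃          ┠──────────────────┨      
      ┃          ┃>[-] workspace/   ┃      
━━━━━━┃          ┃   [x] config.py  ┃      
      ┃          ┃   [-] tests/     ┃      
      ┃          ┃     [ ] core/    ┃      
      ┃          ┃       [ ] types.p┃      
      ┗━━━━━━━━━━┃       [ ] worker.┃      
                 ┃       [ ] README.┃      


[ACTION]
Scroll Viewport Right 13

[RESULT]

              ┃                            
peline maintai┃                            
              ┃                            
omponent handl┃                            
amework analyz┃                            
stem┏━━━━━━━━━━━━━━━━━━┓                   
    ┃ CheckboxTree     ┃                   
    ┠──────────────────┨                   
    ┃>[-] workspace/   ┃                   
    ┃   [x] config.py  ┃                   
    ┃   [-] tests/     ┃                   
    ┃     [ ] core/    ┃                   
    ┃       [ ] types.p┃                   
━━━━┃       [ ] worker.┃                   
    ┃       [ ] README.┃                   


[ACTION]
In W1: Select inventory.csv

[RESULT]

nes,jack23@exa┃                            
ilson,eve22@ex┃                            
aylor,carol6@e┃                            
Brown,eve6@exa┃                            
ith,hank60@exa┃                            
ing,┏━━━━━━━━━━━━━━━━━━┓                   
lark┃ CheckboxTree     ┃                   
    ┠──────────────────┨                   
    ┃>[-] workspace/   ┃                   
    ┃   [x] config.py  ┃                   
    ┃   [-] tests/     ┃                   
    ┃     [ ] core/    ┃                   
    ┃       [ ] types.p┃                   
━━━━┃       [ ] worker.┃                   
    ┃       [ ] README.┃                   


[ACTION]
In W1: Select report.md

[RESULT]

chitecture ana┃                            
rocessing opti┃                            
peline analyze┃                            
              ┃                            
rocessing opti┃                            
oces┏━━━━━━━━━━━━━━━━━━┓                   
    ┃ CheckboxTree     ┃                   
    ┠──────────────────┨                   
    ┃>[-] workspace/   ┃                   
    ┃   [x] config.py  ┃                   
    ┃   [-] tests/     ┃                   
    ┃     [ ] core/    ┃                   
    ┃       [ ] types.p┃                   
━━━━┃       [ ] worker.┃                   
    ┃       [ ] README.┃                   


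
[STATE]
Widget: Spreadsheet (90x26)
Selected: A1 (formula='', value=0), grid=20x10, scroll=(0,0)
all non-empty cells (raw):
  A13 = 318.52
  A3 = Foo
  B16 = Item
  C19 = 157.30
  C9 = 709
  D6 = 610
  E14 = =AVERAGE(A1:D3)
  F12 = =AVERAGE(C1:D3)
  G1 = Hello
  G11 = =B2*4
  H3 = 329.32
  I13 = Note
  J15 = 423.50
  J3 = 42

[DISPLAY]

A1:                                                                                       
       A       B       C       D       E       F       G       H       I       J          
------------------------------------------------------------------------------------------
  1      [0]       0       0       0       0       0Hello          0       0       0      
  2        0       0       0       0       0       0       0       0       0       0      
  3 Foo            0       0       0       0       0       0  329.32       0      42      
  4        0       0       0       0       0       0       0       0       0       0      
  5        0       0       0       0       0       0       0       0       0       0      
  6        0       0       0     610       0       0       0       0       0       0      
  7        0       0       0       0       0       0       0       0       0       0      
  8        0       0       0       0       0       0       0       0       0       0      
  9        0       0     709       0       0       0       0       0       0       0      
 10        0       0       0       0       0       0       0       0       0       0      
 11        0       0       0       0       0       0       0       0       0       0      
 12        0       0       0       0       0       0       0       0       0       0      
 13   318.52       0       0       0       0       0       0       0Note           0      
 14        0       0       0       0       0       0       0       0       0       0      
 15        0       0       0       0       0       0       0       0       0  423.50      
 16        0Item           0       0       0       0       0       0       0       0      
 17        0       0       0       0       0       0       0       0       0       0      
 18        0       0       0       0       0       0       0       0       0       0      
 19        0       0  157.30       0       0       0       0       0       0       0      
 20        0       0       0       0       0       0       0       0       0       0      
                                                                                          
                                                                                          
                                                                                          


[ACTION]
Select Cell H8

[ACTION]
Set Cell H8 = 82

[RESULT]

H8: 82                                                                                    
       A       B       C       D       E       F       G       H       I       J          
------------------------------------------------------------------------------------------
  1        0       0       0       0       0       0Hello          0       0       0      
  2        0       0       0       0       0       0       0       0       0       0      
  3 Foo            0       0       0       0       0       0  329.32       0      42      
  4        0       0       0       0       0       0       0       0       0       0      
  5        0       0       0       0       0       0       0       0       0       0      
  6        0       0       0     610       0       0       0       0       0       0      
  7        0       0       0       0       0       0       0       0       0       0      
  8        0       0       0       0       0       0       0    [82]       0       0      
  9        0       0     709       0       0       0       0       0       0       0      
 10        0       0       0       0       0       0       0       0       0       0      
 11        0       0       0       0       0       0       0       0       0       0      
 12        0       0       0       0       0       0       0       0       0       0      
 13   318.52       0       0       0       0       0       0       0Note           0      
 14        0       0       0       0       0       0       0       0       0       0      
 15        0       0       0       0       0       0       0       0       0  423.50      
 16        0Item           0       0       0       0       0       0       0       0      
 17        0       0       0       0       0       0       0       0       0       0      
 18        0       0       0       0       0       0       0       0       0       0      
 19        0       0  157.30       0       0       0       0       0       0       0      
 20        0       0       0       0       0       0       0       0       0       0      
                                                                                          
                                                                                          
                                                                                          


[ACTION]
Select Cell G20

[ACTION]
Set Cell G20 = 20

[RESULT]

G20: 20                                                                                   
       A       B       C       D       E       F       G       H       I       J          
------------------------------------------------------------------------------------------
  1        0       0       0       0       0       0Hello          0       0       0      
  2        0       0       0       0       0       0       0       0       0       0      
  3 Foo            0       0       0       0       0       0  329.32       0      42      
  4        0       0       0       0       0       0       0       0       0       0      
  5        0       0       0       0       0       0       0       0       0       0      
  6        0       0       0     610       0       0       0       0       0       0      
  7        0       0       0       0       0       0       0       0       0       0      
  8        0       0       0       0       0       0       0      82       0       0      
  9        0       0     709       0       0       0       0       0       0       0      
 10        0       0       0       0       0       0       0       0       0       0      
 11        0       0       0       0       0       0       0       0       0       0      
 12        0       0       0       0       0       0       0       0       0       0      
 13   318.52       0       0       0       0       0       0       0Note           0      
 14        0       0       0       0       0       0       0       0       0       0      
 15        0       0       0       0       0       0       0       0       0  423.50      
 16        0Item           0       0       0       0       0       0       0       0      
 17        0       0       0       0       0       0       0       0       0       0      
 18        0       0       0       0       0       0       0       0       0       0      
 19        0       0  157.30       0       0       0       0       0       0       0      
 20        0       0       0       0       0       0    [20]       0       0       0      
                                                                                          
                                                                                          
                                                                                          


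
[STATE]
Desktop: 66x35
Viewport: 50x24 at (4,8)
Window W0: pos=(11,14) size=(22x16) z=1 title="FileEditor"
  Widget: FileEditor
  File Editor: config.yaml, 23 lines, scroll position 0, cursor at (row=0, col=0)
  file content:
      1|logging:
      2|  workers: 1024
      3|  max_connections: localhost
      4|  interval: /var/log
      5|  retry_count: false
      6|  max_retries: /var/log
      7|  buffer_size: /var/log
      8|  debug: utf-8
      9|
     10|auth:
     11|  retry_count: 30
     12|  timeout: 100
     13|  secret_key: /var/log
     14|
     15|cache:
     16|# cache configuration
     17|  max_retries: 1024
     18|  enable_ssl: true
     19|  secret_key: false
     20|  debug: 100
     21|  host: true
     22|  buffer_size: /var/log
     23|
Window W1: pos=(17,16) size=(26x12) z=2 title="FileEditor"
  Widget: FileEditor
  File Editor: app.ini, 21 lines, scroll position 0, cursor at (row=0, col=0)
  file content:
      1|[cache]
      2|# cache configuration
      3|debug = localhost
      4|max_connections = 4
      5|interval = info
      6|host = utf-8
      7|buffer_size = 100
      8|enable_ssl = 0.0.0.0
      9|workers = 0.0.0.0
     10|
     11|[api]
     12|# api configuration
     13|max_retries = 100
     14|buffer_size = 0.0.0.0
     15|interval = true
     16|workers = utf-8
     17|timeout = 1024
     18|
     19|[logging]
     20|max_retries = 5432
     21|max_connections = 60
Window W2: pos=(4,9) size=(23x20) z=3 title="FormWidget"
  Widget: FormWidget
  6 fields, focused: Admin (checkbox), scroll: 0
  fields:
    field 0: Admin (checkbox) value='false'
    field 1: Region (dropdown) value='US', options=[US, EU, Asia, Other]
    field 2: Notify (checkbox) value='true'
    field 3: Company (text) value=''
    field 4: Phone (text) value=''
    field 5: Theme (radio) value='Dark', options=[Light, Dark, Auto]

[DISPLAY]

                                                  
┏━━━━━━━━━━━━━━━━━━━━━┓                           
┃ FormWidget          ┃                           
┠─────────────────────┨                           
┃> Admin:      [ ]    ┃                           
┃  Region:     [US  ▼]┃                           
┃  Notify:     [x]    ┃━━━━━┓                     
┃  Company:    [     ]┃     ┃                     
┃  Phone:      [     ]┃━━━━━━━━━━━━━━━┓           
┃  Theme:      ( ) Lig┃or             ┃           
┃                     ┃───────────────┨           
┃                     ┃              ▲┃           
┃                     ┃onfiguration  █┃           
┃                     ┃ocalhost      ░┃           
┃                     ┃ctions = 4    ░┃           
┃                     ┃= info        ░┃           
┃                     ┃f-8           ░┃           
┃                     ┃ze = 100      ░┃           
┃                     ┃l = 0.0.0.0   ▼┃           
┃                     ┃━━━━━━━━━━━━━━━┛           
┗━━━━━━━━━━━━━━━━━━━━━┛    ▼┃                     
       ┗━━━━━━━━━━━━━━━━━━━━┛                     
                                                  
                                                  


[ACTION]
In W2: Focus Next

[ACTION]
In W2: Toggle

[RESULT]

                                                  
┏━━━━━━━━━━━━━━━━━━━━━┓                           
┃ FormWidget          ┃                           
┠─────────────────────┨                           
┃  Admin:      [ ]    ┃                           
┃> Region:     [US  ▼]┃                           
┃  Notify:     [x]    ┃━━━━━┓                     
┃  Company:    [     ]┃     ┃                     
┃  Phone:      [     ]┃━━━━━━━━━━━━━━━┓           
┃  Theme:      ( ) Lig┃or             ┃           
┃                     ┃───────────────┨           
┃                     ┃              ▲┃           
┃                     ┃onfiguration  █┃           
┃                     ┃ocalhost      ░┃           
┃                     ┃ctions = 4    ░┃           
┃                     ┃= info        ░┃           
┃                     ┃f-8           ░┃           
┃                     ┃ze = 100      ░┃           
┃                     ┃l = 0.0.0.0   ▼┃           
┃                     ┃━━━━━━━━━━━━━━━┛           
┗━━━━━━━━━━━━━━━━━━━━━┛    ▼┃                     
       ┗━━━━━━━━━━━━━━━━━━━━┛                     
                                                  
                                                  


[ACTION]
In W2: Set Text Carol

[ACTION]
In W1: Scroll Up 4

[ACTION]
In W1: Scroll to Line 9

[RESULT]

                                                  
┏━━━━━━━━━━━━━━━━━━━━━┓                           
┃ FormWidget          ┃                           
┠─────────────────────┨                           
┃  Admin:      [ ]    ┃                           
┃> Region:     [US  ▼]┃                           
┃  Notify:     [x]    ┃━━━━━┓                     
┃  Company:    [     ]┃     ┃                     
┃  Phone:      [     ]┃━━━━━━━━━━━━━━━┓           
┃  Theme:      ( ) Lig┃or             ┃           
┃                     ┃───────────────┨           
┃                     ┃ 0.0.0.0      ▲┃           
┃                     ┃              ░┃           
┃                     ┃              ░┃           
┃                     ┃figuration    ░┃           
┃                     ┃es = 100      █┃           
┃                     ┃ze = 0.0.0.0  ░┃           
┃                     ┃= true        ░┃           
┃                     ┃ utf-8        ▼┃           
┃                     ┃━━━━━━━━━━━━━━━┛           
┗━━━━━━━━━━━━━━━━━━━━━┛    ▼┃                     
       ┗━━━━━━━━━━━━━━━━━━━━┛                     
                                                  
                                                  
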